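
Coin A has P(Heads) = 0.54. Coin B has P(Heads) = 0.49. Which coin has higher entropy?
B

For binary distributions, entropy is maximized at p=0.5 and decreases as p moves toward 0 or 1.

H(A) = H(0.54) = 0.9954 bits
H(B) = H(0.49) = 0.9997 bits

Distribution B (p=0.49) is closer to uniform (p=0.5), so it has higher entropy.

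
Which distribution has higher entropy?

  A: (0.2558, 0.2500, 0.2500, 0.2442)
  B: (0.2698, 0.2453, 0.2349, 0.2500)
A

Both distributions are close to uniform, making this a harder comparison.

H(A) = 1.9998 bits
H(B) = 1.9982 bits

The distribution closer to uniform has higher entropy.
Answer: A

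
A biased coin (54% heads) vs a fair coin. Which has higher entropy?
Fair coin

The fair coin is uniform (p=0.5), maximizing binary entropy at 1 bit. The biased coin has H(0.54) ≈ 0.995 bits — its outcome is more predictable, so its entropy is lower.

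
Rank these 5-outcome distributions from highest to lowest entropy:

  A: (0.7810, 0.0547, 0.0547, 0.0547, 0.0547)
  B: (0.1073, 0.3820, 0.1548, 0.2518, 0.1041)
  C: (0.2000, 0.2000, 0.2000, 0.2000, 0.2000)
C > B > A

Key insight: Entropy is maximized by uniform distributions and minimized by concentrated distributions.

- Uniform distributions have maximum entropy log₂(5) = 2.3219 bits
- The more "peaked" or concentrated a distribution, the lower its entropy

Entropies:
  H(A) = 1.1963 bits
  H(B) = 2.1333 bits
  H(C) = 2.3219 bits

Ranking: C > B > A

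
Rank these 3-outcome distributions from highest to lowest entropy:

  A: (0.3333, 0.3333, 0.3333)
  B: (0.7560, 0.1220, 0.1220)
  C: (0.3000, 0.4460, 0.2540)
A > C > B

Key insight: Entropy is maximized by uniform distributions and minimized by concentrated distributions.

- Uniform distributions have maximum entropy log₂(3) = 1.5850 bits
- The more "peaked" or concentrated a distribution, the lower its entropy

Entropies:
  H(A) = 1.5850 bits
  H(B) = 1.0456 bits
  H(C) = 1.5428 bits

Ranking: A > C > B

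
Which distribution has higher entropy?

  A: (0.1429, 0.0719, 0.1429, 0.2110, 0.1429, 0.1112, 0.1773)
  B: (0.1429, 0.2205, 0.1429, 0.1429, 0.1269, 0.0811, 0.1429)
B

Both distributions are close to uniform, making this a harder comparison.

H(A) = 2.7447 bits
H(B) = 2.7571 bits

The distribution closer to uniform has higher entropy.
Answer: B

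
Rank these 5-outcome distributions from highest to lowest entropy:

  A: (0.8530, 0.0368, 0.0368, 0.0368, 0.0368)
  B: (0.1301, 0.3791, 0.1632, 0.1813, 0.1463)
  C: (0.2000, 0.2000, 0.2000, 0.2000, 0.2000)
C > B > A

Key insight: Entropy is maximized by uniform distributions and minimized by concentrated distributions.

- Uniform distributions have maximum entropy log₂(5) = 2.3219 bits
- The more "peaked" or concentrated a distribution, the lower its entropy

Entropies:
  H(A) = 0.8963 bits
  H(B) = 2.1924 bits
  H(C) = 2.3219 bits

Ranking: C > B > A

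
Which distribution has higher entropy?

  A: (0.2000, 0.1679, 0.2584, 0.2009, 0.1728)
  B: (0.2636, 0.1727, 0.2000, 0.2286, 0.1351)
A

Both distributions are close to uniform, making this a harder comparison.

H(A) = 2.3039 bits
H(B) = 2.2859 bits

The distribution closer to uniform has higher entropy.
Answer: A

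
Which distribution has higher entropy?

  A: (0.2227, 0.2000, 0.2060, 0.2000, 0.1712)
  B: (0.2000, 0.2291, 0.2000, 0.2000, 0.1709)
A

Both distributions are close to uniform, making this a harder comparison.

H(A) = 2.3169 bits
H(B) = 2.3158 bits

The distribution closer to uniform has higher entropy.
Answer: A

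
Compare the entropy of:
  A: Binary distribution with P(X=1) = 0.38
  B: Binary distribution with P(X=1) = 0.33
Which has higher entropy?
A

For binary distributions, entropy is maximized at p=0.5 and decreases as p moves toward 0 or 1.

H(A) = H(0.38) = 0.9580 bits
H(B) = H(0.33) = 0.9149 bits

Distribution A (p=0.38) is closer to uniform (p=0.5), so it has higher entropy.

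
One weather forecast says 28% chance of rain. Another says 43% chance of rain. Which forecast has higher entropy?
43% forecast

Treat each forecast as a Bernoulli distribution. Binary entropy is maximized at p=0.5 and falls off symmetrically toward 0 or 1. The 43% forecast is closer to 50%, so it is more uncertain. H(28%) ≈ 0.855 bits, H(43%) ≈ 0.986 bits.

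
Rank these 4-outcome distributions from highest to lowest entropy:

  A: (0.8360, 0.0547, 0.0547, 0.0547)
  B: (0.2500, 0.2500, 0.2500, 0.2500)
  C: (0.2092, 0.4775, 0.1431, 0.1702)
B > C > A

Key insight: Entropy is maximized by uniform distributions and minimized by concentrated distributions.

- Uniform distributions have maximum entropy log₂(4) = 2.0000 bits
- The more "peaked" or concentrated a distribution, the lower its entropy

Entropies:
  H(A) = 0.9037 bits
  H(B) = 2.0000 bits
  H(C) = 1.8176 bits

Ranking: B > C > A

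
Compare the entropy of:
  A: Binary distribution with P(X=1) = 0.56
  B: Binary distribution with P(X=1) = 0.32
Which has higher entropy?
A

For binary distributions, entropy is maximized at p=0.5 and decreases as p moves toward 0 or 1.

H(A) = H(0.56) = 0.9896 bits
H(B) = H(0.32) = 0.9044 bits

Distribution A (p=0.56) is closer to uniform (p=0.5), so it has higher entropy.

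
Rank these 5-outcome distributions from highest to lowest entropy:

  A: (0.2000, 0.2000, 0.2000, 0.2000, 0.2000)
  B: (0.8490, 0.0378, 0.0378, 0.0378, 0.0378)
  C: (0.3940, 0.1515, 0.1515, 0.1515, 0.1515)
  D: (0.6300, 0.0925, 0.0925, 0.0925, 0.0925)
A > C > D > B

Key insight: Entropy is maximized by uniform distributions and minimized by concentrated distributions.

Entropies:
  H(A) = 2.3219 bits
  H(B) = 0.9143 bits
  H(C) = 2.1793 bits
  H(D) = 1.6907 bits

Ranking: A > C > D > B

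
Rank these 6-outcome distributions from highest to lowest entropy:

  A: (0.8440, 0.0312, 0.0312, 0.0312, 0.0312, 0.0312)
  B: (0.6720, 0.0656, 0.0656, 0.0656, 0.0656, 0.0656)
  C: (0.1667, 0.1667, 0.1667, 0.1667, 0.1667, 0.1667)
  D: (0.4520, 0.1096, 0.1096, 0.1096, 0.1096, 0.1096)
C > D > B > A

Key insight: Entropy is maximized by uniform distributions and minimized by concentrated distributions.

Entropies:
  H(A) = 0.9869 bits
  H(B) = 1.6745 bits
  H(C) = 2.5850 bits
  H(D) = 2.2658 bits

Ranking: C > D > B > A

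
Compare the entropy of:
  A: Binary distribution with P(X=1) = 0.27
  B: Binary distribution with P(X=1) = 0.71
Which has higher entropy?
B

For binary distributions, entropy is maximized at p=0.5 and decreases as p moves toward 0 or 1.

H(A) = H(0.27) = 0.8415 bits
H(B) = H(0.71) = 0.8687 bits

Distribution B (p=0.71) is closer to uniform (p=0.5), so it has higher entropy.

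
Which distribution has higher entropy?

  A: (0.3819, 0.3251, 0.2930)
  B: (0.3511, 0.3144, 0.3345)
B

Both distributions are close to uniform, making this a harder comparison.

H(A) = 1.5763 bits
H(B) = 1.5835 bits

The distribution closer to uniform has higher entropy.
Answer: B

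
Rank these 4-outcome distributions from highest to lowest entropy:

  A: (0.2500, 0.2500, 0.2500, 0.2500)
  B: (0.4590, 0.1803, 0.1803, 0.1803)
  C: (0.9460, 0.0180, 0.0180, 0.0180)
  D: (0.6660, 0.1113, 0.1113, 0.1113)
A > B > D > C

Key insight: Entropy is maximized by uniform distributions and minimized by concentrated distributions.

Entropies:
  H(A) = 2.0000 bits
  H(B) = 1.8526 bits
  H(C) = 0.3887 bits
  H(D) = 1.4483 bits

Ranking: A > B > D > C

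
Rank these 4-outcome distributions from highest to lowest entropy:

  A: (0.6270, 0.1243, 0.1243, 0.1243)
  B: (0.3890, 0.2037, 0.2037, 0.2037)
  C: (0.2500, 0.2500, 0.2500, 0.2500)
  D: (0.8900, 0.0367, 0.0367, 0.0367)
C > B > A > D

Key insight: Entropy is maximized by uniform distributions and minimized by concentrated distributions.

Entropies:
  H(A) = 1.5441 bits
  H(B) = 1.9326 bits
  H(C) = 2.0000 bits
  H(D) = 0.6743 bits

Ranking: C > B > A > D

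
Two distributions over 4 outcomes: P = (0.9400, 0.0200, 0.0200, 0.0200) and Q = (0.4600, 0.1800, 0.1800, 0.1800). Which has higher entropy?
Q

P is highly concentrated on one outcome (94%), making it nearly deterministic. Q spreads its mass more evenly (max 46%). The more spread-out distribution has higher entropy: H(P) ≈ 0.423 bits, H(Q) ≈ 1.851 bits.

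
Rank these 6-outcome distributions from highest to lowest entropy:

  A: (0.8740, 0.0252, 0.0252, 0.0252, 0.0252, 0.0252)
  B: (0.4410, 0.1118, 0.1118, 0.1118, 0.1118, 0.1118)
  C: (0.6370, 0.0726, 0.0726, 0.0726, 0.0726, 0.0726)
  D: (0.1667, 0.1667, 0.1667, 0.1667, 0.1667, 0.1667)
D > B > C > A

Key insight: Entropy is maximized by uniform distributions and minimized by concentrated distributions.

Entropies:
  H(A) = 0.8389 bits
  H(B) = 2.2879 bits
  H(C) = 1.7880 bits
  H(D) = 2.5850 bits

Ranking: D > B > C > A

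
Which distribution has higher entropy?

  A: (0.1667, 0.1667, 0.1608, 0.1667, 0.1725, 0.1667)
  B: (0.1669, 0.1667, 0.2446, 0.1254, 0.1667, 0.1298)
A

Both distributions are close to uniform, making this a harder comparison.

H(A) = 2.5847 bits
H(B) = 2.5476 bits

The distribution closer to uniform has higher entropy.
Answer: A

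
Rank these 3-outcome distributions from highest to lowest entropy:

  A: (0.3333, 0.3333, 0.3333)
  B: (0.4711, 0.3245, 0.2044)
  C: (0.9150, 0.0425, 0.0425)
A > B > C

Key insight: Entropy is maximized by uniform distributions and minimized by concentrated distributions.

- Uniform distributions have maximum entropy log₂(3) = 1.5850 bits
- The more "peaked" or concentrated a distribution, the lower its entropy

Entropies:
  H(A) = 1.5850 bits
  H(B) = 1.5067 bits
  H(C) = 0.5046 bits

Ranking: A > B > C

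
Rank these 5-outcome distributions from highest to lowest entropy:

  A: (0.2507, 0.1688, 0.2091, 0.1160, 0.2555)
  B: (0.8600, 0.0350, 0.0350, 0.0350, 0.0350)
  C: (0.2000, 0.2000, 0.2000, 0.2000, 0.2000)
C > A > B

Key insight: Entropy is maximized by uniform distributions and minimized by concentrated distributions.

- Uniform distributions have maximum entropy log₂(5) = 2.3219 bits
- The more "peaked" or concentrated a distribution, the lower its entropy

Entropies:
  H(A) = 2.2691 bits
  H(B) = 0.8642 bits
  H(C) = 2.3219 bits

Ranking: C > A > B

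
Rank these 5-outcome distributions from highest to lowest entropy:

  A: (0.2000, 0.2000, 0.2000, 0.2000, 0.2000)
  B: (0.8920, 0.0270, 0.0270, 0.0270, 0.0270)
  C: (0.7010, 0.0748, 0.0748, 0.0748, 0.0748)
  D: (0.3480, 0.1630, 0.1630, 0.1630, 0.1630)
A > D > C > B

Key insight: Entropy is maximized by uniform distributions and minimized by concentrated distributions.

Entropies:
  H(A) = 2.3219 bits
  H(B) = 0.7099 bits
  H(C) = 1.4781 bits
  H(D) = 2.2363 bits

Ranking: A > D > C > B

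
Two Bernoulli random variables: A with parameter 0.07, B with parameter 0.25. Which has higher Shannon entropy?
B

For binary distributions, entropy is maximized at p=0.5 and decreases as p moves toward 0 or 1.

H(A) = H(0.07) = 0.3659 bits
H(B) = H(0.25) = 0.8113 bits

Distribution B (p=0.25) is closer to uniform (p=0.5), so it has higher entropy.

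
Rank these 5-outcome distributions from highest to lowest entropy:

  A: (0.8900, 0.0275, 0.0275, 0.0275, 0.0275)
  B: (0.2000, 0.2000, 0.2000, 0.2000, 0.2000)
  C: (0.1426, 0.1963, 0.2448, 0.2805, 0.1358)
B > C > A

Key insight: Entropy is maximized by uniform distributions and minimized by concentrated distributions.

- Uniform distributions have maximum entropy log₂(5) = 2.3219 bits
- The more "peaked" or concentrated a distribution, the lower its entropy

Entropies:
  H(A) = 0.7199 bits
  H(B) = 2.3219 bits
  H(C) = 2.2644 bits

Ranking: B > C > A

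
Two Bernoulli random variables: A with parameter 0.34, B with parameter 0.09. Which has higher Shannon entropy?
A

For binary distributions, entropy is maximized at p=0.5 and decreases as p moves toward 0 or 1.

H(A) = H(0.34) = 0.9248 bits
H(B) = H(0.09) = 0.4365 bits

Distribution A (p=0.34) is closer to uniform (p=0.5), so it has higher entropy.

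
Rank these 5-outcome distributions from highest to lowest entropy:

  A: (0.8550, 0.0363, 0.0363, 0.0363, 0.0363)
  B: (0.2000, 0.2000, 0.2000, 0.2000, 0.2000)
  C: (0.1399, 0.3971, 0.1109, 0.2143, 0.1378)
B > C > A

Key insight: Entropy is maximized by uniform distributions and minimized by concentrated distributions.

- Uniform distributions have maximum entropy log₂(5) = 2.3219 bits
- The more "peaked" or concentrated a distribution, the lower its entropy

Entropies:
  H(A) = 0.8872 bits
  H(B) = 2.3219 bits
  H(C) = 2.1482 bits

Ranking: B > C > A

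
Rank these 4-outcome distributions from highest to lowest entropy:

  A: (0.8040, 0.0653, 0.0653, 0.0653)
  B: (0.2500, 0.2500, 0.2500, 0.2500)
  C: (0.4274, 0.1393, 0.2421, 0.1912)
B > C > A

Key insight: Entropy is maximized by uniform distributions and minimized by concentrated distributions.

- Uniform distributions have maximum entropy log₂(4) = 2.0000 bits
- The more "peaked" or concentrated a distribution, the lower its entropy

Entropies:
  H(A) = 1.0245 bits
  H(B) = 2.0000 bits
  H(C) = 1.8721 bits

Ranking: B > C > A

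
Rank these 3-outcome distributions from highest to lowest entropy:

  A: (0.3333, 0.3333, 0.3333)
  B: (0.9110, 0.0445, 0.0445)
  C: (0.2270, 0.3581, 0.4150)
A > C > B

Key insight: Entropy is maximized by uniform distributions and minimized by concentrated distributions.

- Uniform distributions have maximum entropy log₂(3) = 1.5850 bits
- The more "peaked" or concentrated a distribution, the lower its entropy

Entropies:
  H(A) = 1.5850 bits
  H(B) = 0.5221 bits
  H(C) = 1.5427 bits

Ranking: A > C > B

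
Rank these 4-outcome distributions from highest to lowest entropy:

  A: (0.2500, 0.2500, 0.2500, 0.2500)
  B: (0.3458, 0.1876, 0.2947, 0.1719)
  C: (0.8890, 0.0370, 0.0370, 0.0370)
A > B > C

Key insight: Entropy is maximized by uniform distributions and minimized by concentrated distributions.

- Uniform distributions have maximum entropy log₂(4) = 2.0000 bits
- The more "peaked" or concentrated a distribution, the lower its entropy

Entropies:
  H(A) = 2.0000 bits
  H(B) = 1.9388 bits
  H(C) = 0.6789 bits

Ranking: A > B > C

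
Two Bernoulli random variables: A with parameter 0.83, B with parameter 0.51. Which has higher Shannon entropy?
B

For binary distributions, entropy is maximized at p=0.5 and decreases as p moves toward 0 or 1.

H(A) = H(0.83) = 0.6577 bits
H(B) = H(0.51) = 0.9997 bits

Distribution B (p=0.51) is closer to uniform (p=0.5), so it has higher entropy.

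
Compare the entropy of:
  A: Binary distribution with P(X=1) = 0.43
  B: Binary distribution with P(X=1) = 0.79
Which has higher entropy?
A

For binary distributions, entropy is maximized at p=0.5 and decreases as p moves toward 0 or 1.

H(A) = H(0.43) = 0.9858 bits
H(B) = H(0.79) = 0.7415 bits

Distribution A (p=0.43) is closer to uniform (p=0.5), so it has higher entropy.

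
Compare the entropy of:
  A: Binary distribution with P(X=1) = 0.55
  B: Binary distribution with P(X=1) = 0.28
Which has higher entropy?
A

For binary distributions, entropy is maximized at p=0.5 and decreases as p moves toward 0 or 1.

H(A) = H(0.55) = 0.9928 bits
H(B) = H(0.28) = 0.8555 bits

Distribution A (p=0.55) is closer to uniform (p=0.5), so it has higher entropy.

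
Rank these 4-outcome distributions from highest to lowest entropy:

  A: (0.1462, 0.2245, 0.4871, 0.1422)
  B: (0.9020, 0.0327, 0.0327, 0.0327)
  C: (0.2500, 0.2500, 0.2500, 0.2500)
C > A > B

Key insight: Entropy is maximized by uniform distributions and minimized by concentrated distributions.

- Uniform distributions have maximum entropy log₂(4) = 2.0000 bits
- The more "peaked" or concentrated a distribution, the lower its entropy

Entropies:
  H(A) = 1.7950 bits
  H(B) = 0.6179 bits
  H(C) = 2.0000 bits

Ranking: C > A > B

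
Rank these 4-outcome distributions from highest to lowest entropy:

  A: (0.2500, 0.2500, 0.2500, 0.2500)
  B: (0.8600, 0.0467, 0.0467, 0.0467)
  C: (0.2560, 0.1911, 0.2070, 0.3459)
A > C > B

Key insight: Entropy is maximized by uniform distributions and minimized by concentrated distributions.

- Uniform distributions have maximum entropy log₂(4) = 2.0000 bits
- The more "peaked" or concentrated a distribution, the lower its entropy

Entropies:
  H(A) = 2.0000 bits
  H(B) = 0.8061 bits
  H(C) = 1.9597 bits

Ranking: A > C > B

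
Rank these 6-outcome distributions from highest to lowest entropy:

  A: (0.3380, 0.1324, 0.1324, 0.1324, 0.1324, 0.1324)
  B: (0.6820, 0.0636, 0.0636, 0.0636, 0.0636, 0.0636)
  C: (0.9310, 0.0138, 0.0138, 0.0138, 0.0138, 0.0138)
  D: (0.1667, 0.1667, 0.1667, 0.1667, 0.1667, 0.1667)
D > A > B > C

Key insight: Entropy is maximized by uniform distributions and minimized by concentrated distributions.

Entropies:
  H(A) = 2.4600 bits
  H(B) = 1.6406 bits
  H(C) = 0.5224 bits
  H(D) = 2.5850 bits

Ranking: D > A > B > C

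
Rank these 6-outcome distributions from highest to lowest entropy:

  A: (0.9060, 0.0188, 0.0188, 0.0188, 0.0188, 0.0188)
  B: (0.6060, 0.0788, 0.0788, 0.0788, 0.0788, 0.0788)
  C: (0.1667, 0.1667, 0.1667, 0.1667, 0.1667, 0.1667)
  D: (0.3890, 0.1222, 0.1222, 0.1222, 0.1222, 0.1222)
C > D > B > A

Key insight: Entropy is maximized by uniform distributions and minimized by concentrated distributions.

Entropies:
  H(A) = 0.6679 bits
  H(B) = 1.8822 bits
  H(C) = 2.5850 bits
  H(D) = 2.3828 bits

Ranking: C > D > B > A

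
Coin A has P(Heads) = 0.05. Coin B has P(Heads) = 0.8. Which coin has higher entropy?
B

For binary distributions, entropy is maximized at p=0.5 and decreases as p moves toward 0 or 1.

H(A) = H(0.05) = 0.2864 bits
H(B) = H(0.8) = 0.7219 bits

Distribution B (p=0.8) is closer to uniform (p=0.5), so it has higher entropy.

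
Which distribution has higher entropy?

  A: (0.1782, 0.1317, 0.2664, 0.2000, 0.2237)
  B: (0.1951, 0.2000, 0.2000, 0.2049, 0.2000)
B

Both distributions are close to uniform, making this a harder comparison.

H(A) = 2.2847 bits
H(B) = 2.3218 bits

The distribution closer to uniform has higher entropy.
Answer: B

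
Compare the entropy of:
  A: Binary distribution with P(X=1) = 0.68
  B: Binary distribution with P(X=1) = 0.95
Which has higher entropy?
A

For binary distributions, entropy is maximized at p=0.5 and decreases as p moves toward 0 or 1.

H(A) = H(0.68) = 0.9044 bits
H(B) = H(0.95) = 0.2864 bits

Distribution A (p=0.68) is closer to uniform (p=0.5), so it has higher entropy.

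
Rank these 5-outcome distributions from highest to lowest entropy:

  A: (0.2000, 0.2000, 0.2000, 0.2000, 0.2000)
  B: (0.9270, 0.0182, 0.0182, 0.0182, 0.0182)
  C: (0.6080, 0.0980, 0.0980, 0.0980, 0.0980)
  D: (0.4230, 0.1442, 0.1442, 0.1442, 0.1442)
A > D > C > B

Key insight: Entropy is maximized by uniform distributions and minimized by concentrated distributions.

Entropies:
  H(A) = 2.3219 bits
  H(B) = 0.5230 bits
  H(C) = 1.7501 bits
  H(D) = 2.1368 bits

Ranking: A > D > C > B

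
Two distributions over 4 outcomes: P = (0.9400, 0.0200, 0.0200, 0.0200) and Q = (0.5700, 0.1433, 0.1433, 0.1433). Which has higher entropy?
Q

P is highly concentrated on one outcome (94%), making it nearly deterministic. Q spreads its mass more evenly (max 57%). The more spread-out distribution has higher entropy: H(P) ≈ 0.423 bits, H(Q) ≈ 1.667 bits.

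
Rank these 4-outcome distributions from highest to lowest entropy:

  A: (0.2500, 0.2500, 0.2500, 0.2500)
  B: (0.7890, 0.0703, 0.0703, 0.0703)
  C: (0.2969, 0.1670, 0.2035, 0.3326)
A > C > B

Key insight: Entropy is maximized by uniform distributions and minimized by concentrated distributions.

- Uniform distributions have maximum entropy log₂(4) = 2.0000 bits
- The more "peaked" or concentrated a distribution, the lower its entropy

Entropies:
  H(A) = 2.0000 bits
  H(B) = 1.0778 bits
  H(C) = 1.9470 bits

Ranking: A > C > B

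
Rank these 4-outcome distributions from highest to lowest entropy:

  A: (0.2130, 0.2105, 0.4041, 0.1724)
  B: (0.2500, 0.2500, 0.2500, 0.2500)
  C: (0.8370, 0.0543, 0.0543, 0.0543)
B > A > C

Key insight: Entropy is maximized by uniform distributions and minimized by concentrated distributions.

- Uniform distributions have maximum entropy log₂(4) = 2.0000 bits
- The more "peaked" or concentrated a distribution, the lower its entropy

Entropies:
  H(A) = 1.9139 bits
  H(B) = 2.0000 bits
  H(C) = 0.8998 bits

Ranking: B > A > C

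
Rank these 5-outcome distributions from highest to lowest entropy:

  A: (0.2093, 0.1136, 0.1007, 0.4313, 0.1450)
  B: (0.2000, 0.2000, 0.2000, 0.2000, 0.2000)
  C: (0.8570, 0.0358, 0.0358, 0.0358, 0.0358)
B > A > C

Key insight: Entropy is maximized by uniform distributions and minimized by concentrated distributions.

- Uniform distributions have maximum entropy log₂(5) = 2.3219 bits
- The more "peaked" or concentrated a distribution, the lower its entropy

Entropies:
  H(A) = 2.0896 bits
  H(B) = 2.3219 bits
  H(C) = 0.8780 bits

Ranking: B > A > C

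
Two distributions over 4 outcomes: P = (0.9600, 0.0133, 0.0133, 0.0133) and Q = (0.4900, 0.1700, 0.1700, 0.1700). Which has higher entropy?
Q

P is highly concentrated on one outcome (96%), making it nearly deterministic. Q spreads its mass more evenly (max 49%). The more spread-out distribution has higher entropy: H(P) ≈ 0.306 bits, H(Q) ≈ 1.808 bits.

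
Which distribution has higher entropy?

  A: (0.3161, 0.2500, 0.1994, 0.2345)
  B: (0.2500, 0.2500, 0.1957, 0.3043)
B

Both distributions are close to uniform, making this a harder comparison.

H(A) = 1.9797 bits
H(B) = 1.9828 bits

The distribution closer to uniform has higher entropy.
Answer: B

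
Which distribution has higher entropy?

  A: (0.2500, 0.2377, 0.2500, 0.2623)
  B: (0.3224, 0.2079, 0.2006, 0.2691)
A

Both distributions are close to uniform, making this a harder comparison.

H(A) = 1.9991 bits
H(B) = 1.9721 bits

The distribution closer to uniform has higher entropy.
Answer: A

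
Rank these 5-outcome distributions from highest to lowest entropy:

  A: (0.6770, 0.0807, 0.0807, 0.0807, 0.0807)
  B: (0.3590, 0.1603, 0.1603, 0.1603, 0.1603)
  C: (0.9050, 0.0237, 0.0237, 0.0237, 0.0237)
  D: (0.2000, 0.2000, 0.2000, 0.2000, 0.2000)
D > B > A > C

Key insight: Entropy is maximized by uniform distributions and minimized by concentrated distributions.

Entropies:
  H(A) = 1.5536 bits
  H(B) = 2.2238 bits
  H(C) = 0.6429 bits
  H(D) = 2.3219 bits

Ranking: D > B > A > C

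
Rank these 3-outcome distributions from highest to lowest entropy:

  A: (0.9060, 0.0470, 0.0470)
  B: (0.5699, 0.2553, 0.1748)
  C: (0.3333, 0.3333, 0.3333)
C > B > A

Key insight: Entropy is maximized by uniform distributions and minimized by concentrated distributions.

- Uniform distributions have maximum entropy log₂(3) = 1.5850 bits
- The more "peaked" or concentrated a distribution, the lower its entropy

Entropies:
  H(A) = 0.5437 bits
  H(B) = 1.4051 bits
  H(C) = 1.5850 bits

Ranking: C > B > A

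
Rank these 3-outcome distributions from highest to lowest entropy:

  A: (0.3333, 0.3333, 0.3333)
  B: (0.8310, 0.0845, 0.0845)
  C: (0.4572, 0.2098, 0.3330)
A > C > B

Key insight: Entropy is maximized by uniform distributions and minimized by concentrated distributions.

- Uniform distributions have maximum entropy log₂(3) = 1.5850 bits
- The more "peaked" or concentrated a distribution, the lower its entropy

Entropies:
  H(A) = 1.5850 bits
  H(B) = 0.8244 bits
  H(C) = 1.5172 bits

Ranking: A > C > B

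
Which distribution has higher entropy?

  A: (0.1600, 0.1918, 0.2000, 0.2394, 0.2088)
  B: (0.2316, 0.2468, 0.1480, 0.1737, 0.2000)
A

Both distributions are close to uniform, making this a harder comparison.

H(A) = 2.3099 bits
H(B) = 2.2978 bits

The distribution closer to uniform has higher entropy.
Answer: A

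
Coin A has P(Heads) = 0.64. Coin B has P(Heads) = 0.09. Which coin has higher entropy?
A

For binary distributions, entropy is maximized at p=0.5 and decreases as p moves toward 0 or 1.

H(A) = H(0.64) = 0.9427 bits
H(B) = H(0.09) = 0.4365 bits

Distribution A (p=0.64) is closer to uniform (p=0.5), so it has higher entropy.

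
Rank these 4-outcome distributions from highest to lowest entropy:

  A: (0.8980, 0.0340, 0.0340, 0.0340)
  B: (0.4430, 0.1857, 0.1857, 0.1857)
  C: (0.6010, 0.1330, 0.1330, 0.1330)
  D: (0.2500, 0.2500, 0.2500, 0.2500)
D > B > C > A

Key insight: Entropy is maximized by uniform distributions and minimized by concentrated distributions.

Entropies:
  H(A) = 0.6370 bits
  H(B) = 1.8734 bits
  H(C) = 1.6028 bits
  H(D) = 2.0000 bits

Ranking: D > B > C > A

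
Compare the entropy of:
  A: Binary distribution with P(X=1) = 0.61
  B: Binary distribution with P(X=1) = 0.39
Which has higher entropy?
Equal

For binary distributions, entropy is maximized at p=0.5 and decreases as p moves toward 0 or 1.

H(A) = H(0.61) = 0.9648 bits
H(B) = H(0.39) = 0.9648 bits

Both distributions are equally far from uniform (|0.61-0.5| = |0.39-0.5|), so they have the same entropy.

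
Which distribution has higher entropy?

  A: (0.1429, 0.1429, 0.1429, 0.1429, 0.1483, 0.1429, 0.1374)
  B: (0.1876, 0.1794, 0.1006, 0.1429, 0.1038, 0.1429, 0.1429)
A

Both distributions are close to uniform, making this a harder comparison.

H(A) = 2.8071 bits
H(B) = 2.7733 bits

The distribution closer to uniform has higher entropy.
Answer: A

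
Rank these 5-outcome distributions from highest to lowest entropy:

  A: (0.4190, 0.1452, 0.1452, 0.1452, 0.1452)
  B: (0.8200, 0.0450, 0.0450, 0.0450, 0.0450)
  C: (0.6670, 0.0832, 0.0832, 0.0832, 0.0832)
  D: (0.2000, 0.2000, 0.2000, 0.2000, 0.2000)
D > A > C > B

Key insight: Entropy is maximized by uniform distributions and minimized by concentrated distributions.

Entropies:
  H(A) = 2.1430 bits
  H(B) = 1.0401 bits
  H(C) = 1.5840 bits
  H(D) = 2.3219 bits

Ranking: D > A > C > B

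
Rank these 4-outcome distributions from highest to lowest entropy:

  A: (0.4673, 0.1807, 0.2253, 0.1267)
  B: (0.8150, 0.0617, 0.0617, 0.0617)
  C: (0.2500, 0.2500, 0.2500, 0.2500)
C > A > B

Key insight: Entropy is maximized by uniform distributions and minimized by concentrated distributions.

- Uniform distributions have maximum entropy log₂(4) = 2.0000 bits
- The more "peaked" or concentrated a distribution, the lower its entropy

Entropies:
  H(A) = 1.8209 bits
  H(B) = 0.9841 bits
  H(C) = 2.0000 bits

Ranking: C > A > B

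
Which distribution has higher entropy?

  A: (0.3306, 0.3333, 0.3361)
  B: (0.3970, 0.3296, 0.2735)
A

Both distributions are close to uniform, making this a harder comparison.

H(A) = 1.5849 bits
H(B) = 1.5684 bits

The distribution closer to uniform has higher entropy.
Answer: A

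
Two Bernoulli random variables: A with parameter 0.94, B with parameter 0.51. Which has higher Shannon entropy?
B

For binary distributions, entropy is maximized at p=0.5 and decreases as p moves toward 0 or 1.

H(A) = H(0.94) = 0.3274 bits
H(B) = H(0.51) = 0.9997 bits

Distribution B (p=0.51) is closer to uniform (p=0.5), so it has higher entropy.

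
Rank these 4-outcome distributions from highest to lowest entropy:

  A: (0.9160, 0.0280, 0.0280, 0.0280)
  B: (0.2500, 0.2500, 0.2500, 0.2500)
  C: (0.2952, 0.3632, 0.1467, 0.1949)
B > C > A

Key insight: Entropy is maximized by uniform distributions and minimized by concentrated distributions.

- Uniform distributions have maximum entropy log₂(4) = 2.0000 bits
- The more "peaked" or concentrated a distribution, the lower its entropy

Entropies:
  H(A) = 0.5493 bits
  H(B) = 2.0000 bits
  H(C) = 1.9164 bits

Ranking: B > C > A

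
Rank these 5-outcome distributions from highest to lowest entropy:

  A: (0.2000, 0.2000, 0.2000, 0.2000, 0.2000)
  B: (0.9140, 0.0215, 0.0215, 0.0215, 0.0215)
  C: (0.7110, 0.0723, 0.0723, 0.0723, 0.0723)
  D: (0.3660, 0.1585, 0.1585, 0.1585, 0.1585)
A > D > C > B

Key insight: Entropy is maximized by uniform distributions and minimized by concentrated distributions.

Entropies:
  H(A) = 2.3219 bits
  H(B) = 0.5950 bits
  H(C) = 1.4454 bits
  H(D) = 2.2156 bits

Ranking: A > D > C > B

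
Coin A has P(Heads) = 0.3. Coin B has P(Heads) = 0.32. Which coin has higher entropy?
B

For binary distributions, entropy is maximized at p=0.5 and decreases as p moves toward 0 or 1.

H(A) = H(0.3) = 0.8813 bits
H(B) = H(0.32) = 0.9044 bits

Distribution B (p=0.32) is closer to uniform (p=0.5), so it has higher entropy.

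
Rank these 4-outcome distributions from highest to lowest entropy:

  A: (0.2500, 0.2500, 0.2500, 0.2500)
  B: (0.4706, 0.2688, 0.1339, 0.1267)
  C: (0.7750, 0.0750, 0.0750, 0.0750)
A > B > C

Key insight: Entropy is maximized by uniform distributions and minimized by concentrated distributions.

- Uniform distributions have maximum entropy log₂(4) = 2.0000 bits
- The more "peaked" or concentrated a distribution, the lower its entropy

Entropies:
  H(A) = 2.0000 bits
  H(B) = 1.7873 bits
  H(C) = 1.1258 bits

Ranking: A > B > C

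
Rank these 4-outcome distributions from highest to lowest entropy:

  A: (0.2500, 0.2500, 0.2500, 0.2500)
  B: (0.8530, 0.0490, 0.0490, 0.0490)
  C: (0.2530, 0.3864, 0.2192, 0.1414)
A > C > B

Key insight: Entropy is maximized by uniform distributions and minimized by concentrated distributions.

- Uniform distributions have maximum entropy log₂(4) = 2.0000 bits
- The more "peaked" or concentrated a distribution, the lower its entropy

Entropies:
  H(A) = 2.0000 bits
  H(B) = 0.8353 bits
  H(C) = 1.9107 bits

Ranking: A > C > B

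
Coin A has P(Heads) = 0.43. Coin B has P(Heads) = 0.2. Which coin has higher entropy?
A

For binary distributions, entropy is maximized at p=0.5 and decreases as p moves toward 0 or 1.

H(A) = H(0.43) = 0.9858 bits
H(B) = H(0.2) = 0.7219 bits

Distribution A (p=0.43) is closer to uniform (p=0.5), so it has higher entropy.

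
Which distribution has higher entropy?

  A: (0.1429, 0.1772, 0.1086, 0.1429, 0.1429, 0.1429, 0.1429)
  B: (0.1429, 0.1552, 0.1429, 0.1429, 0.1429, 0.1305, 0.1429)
B

Both distributions are close to uniform, making this a harder comparison.

H(A) = 2.7954 bits
H(B) = 2.8058 bits

The distribution closer to uniform has higher entropy.
Answer: B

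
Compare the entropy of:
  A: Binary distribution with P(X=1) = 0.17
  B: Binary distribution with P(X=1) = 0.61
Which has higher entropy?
B

For binary distributions, entropy is maximized at p=0.5 and decreases as p moves toward 0 or 1.

H(A) = H(0.17) = 0.6577 bits
H(B) = H(0.61) = 0.9648 bits

Distribution B (p=0.61) is closer to uniform (p=0.5), so it has higher entropy.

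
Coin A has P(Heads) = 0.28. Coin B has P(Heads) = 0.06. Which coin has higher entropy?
A

For binary distributions, entropy is maximized at p=0.5 and decreases as p moves toward 0 or 1.

H(A) = H(0.28) = 0.8555 bits
H(B) = H(0.06) = 0.3274 bits

Distribution A (p=0.28) is closer to uniform (p=0.5), so it has higher entropy.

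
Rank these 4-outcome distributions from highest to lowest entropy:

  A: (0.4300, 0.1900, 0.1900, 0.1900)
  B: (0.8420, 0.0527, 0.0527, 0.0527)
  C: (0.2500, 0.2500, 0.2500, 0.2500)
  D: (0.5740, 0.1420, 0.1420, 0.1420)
C > A > D > B

Key insight: Entropy is maximized by uniform distributions and minimized by concentrated distributions.

Entropies:
  H(A) = 1.8892 bits
  H(B) = 0.8799 bits
  H(C) = 2.0000 bits
  H(D) = 1.6593 bits

Ranking: C > A > D > B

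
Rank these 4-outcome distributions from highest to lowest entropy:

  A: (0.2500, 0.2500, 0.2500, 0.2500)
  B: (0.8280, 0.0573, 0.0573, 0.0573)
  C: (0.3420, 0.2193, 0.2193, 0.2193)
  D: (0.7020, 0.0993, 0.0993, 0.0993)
A > C > D > B

Key insight: Entropy is maximized by uniform distributions and minimized by concentrated distributions.

Entropies:
  H(A) = 2.0000 bits
  H(B) = 0.9349 bits
  H(C) = 1.9696 bits
  H(D) = 1.3512 bits

Ranking: A > C > D > B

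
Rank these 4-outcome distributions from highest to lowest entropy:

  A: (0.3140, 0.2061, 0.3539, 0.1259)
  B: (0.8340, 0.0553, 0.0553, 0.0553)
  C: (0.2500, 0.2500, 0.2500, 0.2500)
C > A > B

Key insight: Entropy is maximized by uniform distributions and minimized by concentrated distributions.

- Uniform distributions have maximum entropy log₂(4) = 2.0000 bits
- The more "peaked" or concentrated a distribution, the lower its entropy

Entropies:
  H(A) = 1.9012 bits
  H(B) = 0.9116 bits
  H(C) = 2.0000 bits

Ranking: C > A > B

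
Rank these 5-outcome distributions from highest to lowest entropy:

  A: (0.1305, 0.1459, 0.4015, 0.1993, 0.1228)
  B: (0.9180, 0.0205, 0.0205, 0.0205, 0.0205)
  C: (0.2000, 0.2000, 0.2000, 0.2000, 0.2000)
C > A > B

Key insight: Entropy is maximized by uniform distributions and minimized by concentrated distributions.

- Uniform distributions have maximum entropy log₂(5) = 2.3219 bits
- The more "peaked" or concentrated a distribution, the lower its entropy

Entropies:
  H(A) = 2.1525 bits
  H(B) = 0.5732 bits
  H(C) = 2.3219 bits

Ranking: C > A > B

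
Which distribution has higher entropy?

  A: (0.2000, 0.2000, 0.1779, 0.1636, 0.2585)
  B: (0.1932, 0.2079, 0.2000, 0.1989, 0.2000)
B

Both distributions are close to uniform, making this a harder comparison.

H(A) = 2.3037 bits
H(B) = 2.3215 bits

The distribution closer to uniform has higher entropy.
Answer: B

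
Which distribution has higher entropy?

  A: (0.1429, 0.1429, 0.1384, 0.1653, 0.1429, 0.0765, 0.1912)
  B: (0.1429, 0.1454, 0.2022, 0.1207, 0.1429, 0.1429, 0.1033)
B

Both distributions are close to uniform, making this a harder comparison.

H(A) = 2.7674 bits
H(B) = 2.7802 bits

The distribution closer to uniform has higher entropy.
Answer: B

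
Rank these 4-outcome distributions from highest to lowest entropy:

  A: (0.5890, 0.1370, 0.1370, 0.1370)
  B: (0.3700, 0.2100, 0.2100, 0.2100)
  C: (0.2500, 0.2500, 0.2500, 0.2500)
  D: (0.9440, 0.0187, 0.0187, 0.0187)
C > B > A > D

Key insight: Entropy is maximized by uniform distributions and minimized by concentrated distributions.

Entropies:
  H(A) = 1.6284 bits
  H(B) = 1.9492 bits
  H(C) = 2.0000 bits
  H(D) = 0.4001 bits

Ranking: C > B > A > D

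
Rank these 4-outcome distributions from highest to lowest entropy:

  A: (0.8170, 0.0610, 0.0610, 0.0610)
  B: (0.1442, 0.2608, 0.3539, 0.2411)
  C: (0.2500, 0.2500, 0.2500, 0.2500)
C > B > A

Key insight: Entropy is maximized by uniform distributions and minimized by concentrated distributions.

- Uniform distributions have maximum entropy log₂(4) = 2.0000 bits
- The more "peaked" or concentrated a distribution, the lower its entropy

Entropies:
  H(A) = 0.9766 bits
  H(B) = 1.9337 bits
  H(C) = 2.0000 bits

Ranking: C > B > A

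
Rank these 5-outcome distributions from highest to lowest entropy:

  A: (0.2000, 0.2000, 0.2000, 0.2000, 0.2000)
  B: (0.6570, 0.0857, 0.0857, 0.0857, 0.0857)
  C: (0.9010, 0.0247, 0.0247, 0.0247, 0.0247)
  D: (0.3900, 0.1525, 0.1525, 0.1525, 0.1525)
A > D > B > C

Key insight: Entropy is maximized by uniform distributions and minimized by concentrated distributions.

Entropies:
  H(A) = 2.3219 bits
  H(B) = 1.6137 bits
  H(C) = 0.6638 bits
  H(D) = 2.1848 bits

Ranking: A > D > B > C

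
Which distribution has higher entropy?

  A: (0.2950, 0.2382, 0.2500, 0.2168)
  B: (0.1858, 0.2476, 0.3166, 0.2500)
A

Both distributions are close to uniform, making this a harder comparison.

H(A) = 1.9907 bits
H(B) = 1.9752 bits

The distribution closer to uniform has higher entropy.
Answer: A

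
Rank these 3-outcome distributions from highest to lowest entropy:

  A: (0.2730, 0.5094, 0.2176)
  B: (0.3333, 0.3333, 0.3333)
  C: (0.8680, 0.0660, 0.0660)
B > A > C

Key insight: Entropy is maximized by uniform distributions and minimized by concentrated distributions.

- Uniform distributions have maximum entropy log₂(3) = 1.5850 bits
- The more "peaked" or concentrated a distribution, the lower its entropy

Entropies:
  H(A) = 1.4858 bits
  H(B) = 1.5850 bits
  H(C) = 0.6949 bits

Ranking: B > A > C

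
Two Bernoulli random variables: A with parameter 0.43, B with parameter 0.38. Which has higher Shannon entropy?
A

For binary distributions, entropy is maximized at p=0.5 and decreases as p moves toward 0 or 1.

H(A) = H(0.43) = 0.9858 bits
H(B) = H(0.38) = 0.9580 bits

Distribution A (p=0.43) is closer to uniform (p=0.5), so it has higher entropy.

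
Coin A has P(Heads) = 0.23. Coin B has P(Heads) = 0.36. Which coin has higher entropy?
B

For binary distributions, entropy is maximized at p=0.5 and decreases as p moves toward 0 or 1.

H(A) = H(0.23) = 0.7780 bits
H(B) = H(0.36) = 0.9427 bits

Distribution B (p=0.36) is closer to uniform (p=0.5), so it has higher entropy.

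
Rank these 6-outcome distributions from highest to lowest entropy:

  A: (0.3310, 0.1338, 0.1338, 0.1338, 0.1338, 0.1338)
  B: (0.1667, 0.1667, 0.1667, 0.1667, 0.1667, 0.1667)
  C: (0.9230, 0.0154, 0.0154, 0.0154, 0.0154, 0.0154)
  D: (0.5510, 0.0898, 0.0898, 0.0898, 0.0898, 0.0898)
B > A > D > C

Key insight: Entropy is maximized by uniform distributions and minimized by concentrated distributions.

Entropies:
  H(A) = 2.4693 bits
  H(B) = 2.5850 bits
  H(C) = 0.5703 bits
  H(D) = 2.0350 bits

Ranking: B > A > D > C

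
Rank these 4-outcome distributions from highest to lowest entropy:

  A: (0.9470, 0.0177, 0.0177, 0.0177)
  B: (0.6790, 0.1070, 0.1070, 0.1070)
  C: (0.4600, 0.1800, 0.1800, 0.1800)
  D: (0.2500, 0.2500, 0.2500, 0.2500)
D > C > B > A

Key insight: Entropy is maximized by uniform distributions and minimized by concentrated distributions.

Entropies:
  H(A) = 0.3830 bits
  H(B) = 1.4142 bits
  H(C) = 1.8513 bits
  H(D) = 2.0000 bits

Ranking: D > C > B > A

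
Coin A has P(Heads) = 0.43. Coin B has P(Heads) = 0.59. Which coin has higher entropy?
A

For binary distributions, entropy is maximized at p=0.5 and decreases as p moves toward 0 or 1.

H(A) = H(0.43) = 0.9858 bits
H(B) = H(0.59) = 0.9765 bits

Distribution A (p=0.43) is closer to uniform (p=0.5), so it has higher entropy.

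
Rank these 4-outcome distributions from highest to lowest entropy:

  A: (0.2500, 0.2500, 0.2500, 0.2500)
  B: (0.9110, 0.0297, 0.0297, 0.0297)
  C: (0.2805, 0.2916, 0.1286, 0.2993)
A > C > B

Key insight: Entropy is maximized by uniform distributions and minimized by concentrated distributions.

- Uniform distributions have maximum entropy log₂(4) = 2.0000 bits
- The more "peaked" or concentrated a distribution, the lower its entropy

Entropies:
  H(A) = 2.0000 bits
  H(B) = 0.5742 bits
  H(C) = 1.9343 bits

Ranking: A > C > B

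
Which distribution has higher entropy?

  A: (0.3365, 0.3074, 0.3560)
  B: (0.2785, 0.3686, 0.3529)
A

Both distributions are close to uniform, making this a harder comparison.

H(A) = 1.5824 bits
H(B) = 1.5747 bits

The distribution closer to uniform has higher entropy.
Answer: A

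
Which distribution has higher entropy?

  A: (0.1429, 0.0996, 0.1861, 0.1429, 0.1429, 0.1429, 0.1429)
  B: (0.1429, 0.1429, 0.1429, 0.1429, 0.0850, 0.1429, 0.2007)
A

Both distributions are close to uniform, making this a harder comparison.

H(A) = 2.7882 bits
H(B) = 2.7726 bits

The distribution closer to uniform has higher entropy.
Answer: A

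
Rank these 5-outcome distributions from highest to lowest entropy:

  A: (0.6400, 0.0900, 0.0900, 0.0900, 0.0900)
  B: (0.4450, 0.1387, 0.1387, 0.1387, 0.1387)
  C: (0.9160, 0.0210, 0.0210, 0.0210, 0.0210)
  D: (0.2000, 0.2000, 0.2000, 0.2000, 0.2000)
D > B > A > C

Key insight: Entropy is maximized by uniform distributions and minimized by concentrated distributions.

Entropies:
  H(A) = 1.6627 bits
  H(B) = 2.1013 bits
  H(C) = 0.5841 bits
  H(D) = 2.3219 bits

Ranking: D > B > A > C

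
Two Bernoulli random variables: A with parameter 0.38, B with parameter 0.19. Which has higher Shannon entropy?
A

For binary distributions, entropy is maximized at p=0.5 and decreases as p moves toward 0 or 1.

H(A) = H(0.38) = 0.9580 bits
H(B) = H(0.19) = 0.7015 bits

Distribution A (p=0.38) is closer to uniform (p=0.5), so it has higher entropy.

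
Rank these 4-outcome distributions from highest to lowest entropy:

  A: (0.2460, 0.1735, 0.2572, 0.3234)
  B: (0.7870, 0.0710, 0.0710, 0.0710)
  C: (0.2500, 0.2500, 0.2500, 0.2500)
C > A > B

Key insight: Entropy is maximized by uniform distributions and minimized by concentrated distributions.

- Uniform distributions have maximum entropy log₂(4) = 2.0000 bits
- The more "peaked" or concentrated a distribution, the lower its entropy

Entropies:
  H(A) = 1.9667 bits
  H(B) = 1.0848 bits
  H(C) = 2.0000 bits

Ranking: C > A > B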